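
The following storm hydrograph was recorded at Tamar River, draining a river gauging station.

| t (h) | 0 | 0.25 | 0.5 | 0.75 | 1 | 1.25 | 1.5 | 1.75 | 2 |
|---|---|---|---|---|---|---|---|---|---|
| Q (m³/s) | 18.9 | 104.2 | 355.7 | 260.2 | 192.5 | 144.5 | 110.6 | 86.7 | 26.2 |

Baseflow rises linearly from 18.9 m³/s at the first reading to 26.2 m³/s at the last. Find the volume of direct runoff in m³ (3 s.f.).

Direct-runoff ordinates (Q − Q_b): 0.00, 84.39, 334.98, 238.56, 169.95, 121.04, 86.22, 61.41, 0.00 m³/s.
ΣQ_DR = 1097 m³/s.
With Δt = 0.25 h = 900 s, V = ΣQ_DR · Δt = 1097 × 900 = 9.87 × 10^5 m³.

V ≈ 9.87 × 10^5 m³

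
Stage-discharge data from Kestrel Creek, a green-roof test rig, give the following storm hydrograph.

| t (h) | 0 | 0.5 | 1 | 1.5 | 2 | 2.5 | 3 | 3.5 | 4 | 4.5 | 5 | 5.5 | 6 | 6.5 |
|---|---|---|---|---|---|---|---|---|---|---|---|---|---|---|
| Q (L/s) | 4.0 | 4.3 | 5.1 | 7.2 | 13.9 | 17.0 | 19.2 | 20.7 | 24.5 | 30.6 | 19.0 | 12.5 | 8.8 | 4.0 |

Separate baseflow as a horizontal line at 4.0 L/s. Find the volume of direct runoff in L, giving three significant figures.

V ≈ 2.43 × 10^5 L

Direct-runoff ordinates (Q − Q_b): 0.0, 0.3, 1.1, 3.2, 9.9, 13.0, 15.2, 16.7, 20.5, 26.6, 15.0, 8.5, 4.8, 0.0 L/s.
ΣQ_DR = 134.8 L/s.
With Δt = 0.5 h = 1800 s, V = ΣQ_DR · Δt = 134.8 × 1800 = 2.43 × 10^5 L.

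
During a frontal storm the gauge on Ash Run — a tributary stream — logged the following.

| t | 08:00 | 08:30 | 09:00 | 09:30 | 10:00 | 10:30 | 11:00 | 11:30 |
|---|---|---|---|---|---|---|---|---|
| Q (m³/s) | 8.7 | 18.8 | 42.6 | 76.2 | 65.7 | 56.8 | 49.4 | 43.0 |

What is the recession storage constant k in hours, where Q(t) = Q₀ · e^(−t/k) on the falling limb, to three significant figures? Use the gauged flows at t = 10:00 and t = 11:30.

On the falling limb, Q drops from 65.7 to 43.0 m³/s between t = 10:00 and t = 11:30 (Δt = 1.5 h).
k = −Δt / ln(Q₂/Q₁) = −1.5 / ln(43.0/65.7) = 3.54 h.

k ≈ 3.54 h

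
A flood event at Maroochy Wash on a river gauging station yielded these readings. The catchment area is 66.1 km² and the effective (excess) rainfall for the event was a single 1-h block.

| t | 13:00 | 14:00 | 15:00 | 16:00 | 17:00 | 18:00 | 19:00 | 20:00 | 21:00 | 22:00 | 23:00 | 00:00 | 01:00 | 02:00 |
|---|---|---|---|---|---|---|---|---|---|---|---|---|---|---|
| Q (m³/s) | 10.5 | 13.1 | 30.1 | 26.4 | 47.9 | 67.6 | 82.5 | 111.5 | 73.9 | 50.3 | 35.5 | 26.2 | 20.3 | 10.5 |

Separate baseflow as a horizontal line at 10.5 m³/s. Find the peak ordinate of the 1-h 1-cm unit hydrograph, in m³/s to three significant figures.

Direct runoff: 0.0, 2.6, 19.6, 15.9, 37.4, 57.1, 72.0, 101.0, 63.4, 39.8, 25.0, 15.7, 9.8, 0.0 m³/s; ΣQ_DR = 459.3 m³/s, peak = 101.0 m³/s.
Runoff depth d = ΣQ_DR·Δt / A = 459.3 × 3600 / (66.1 km²) = 25.01 mm.
The 1-cm UH is the DRH scaled by (10 mm)/d, so U_p = 101.0 × 10/25.01 = 40.4 m³/s.

U_p ≈ 40.4 m³/s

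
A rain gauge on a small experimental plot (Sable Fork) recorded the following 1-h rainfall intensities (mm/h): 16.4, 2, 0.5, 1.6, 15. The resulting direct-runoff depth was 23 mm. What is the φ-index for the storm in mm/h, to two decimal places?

φ ≈ 4.20 mm/h

Only the 2 blocks with intensity above φ contribute runoff: 16.4, 15 mm/h.
Σ(I−φ)·Δt = d  ⇒  (16.4+15 − 2φ)·1 = 23
φ = (31.40 − 23/1) / 2 = 4.20 mm/h.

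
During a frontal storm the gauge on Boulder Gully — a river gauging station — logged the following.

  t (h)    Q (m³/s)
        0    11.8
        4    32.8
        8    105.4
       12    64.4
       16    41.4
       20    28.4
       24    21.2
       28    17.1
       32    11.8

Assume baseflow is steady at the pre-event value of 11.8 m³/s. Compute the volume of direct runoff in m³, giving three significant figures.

Direct-runoff ordinates (Q − Q_b): 0.0, 21.0, 93.6, 52.6, 29.6, 16.6, 9.4, 5.3, 0.0 m³/s.
ΣQ_DR = 228.1 m³/s.
With Δt = 4 h = 14400 s, V = ΣQ_DR · Δt = 228.1 × 14400 = 3.28 × 10^6 m³.

V ≈ 3.28 × 10^6 m³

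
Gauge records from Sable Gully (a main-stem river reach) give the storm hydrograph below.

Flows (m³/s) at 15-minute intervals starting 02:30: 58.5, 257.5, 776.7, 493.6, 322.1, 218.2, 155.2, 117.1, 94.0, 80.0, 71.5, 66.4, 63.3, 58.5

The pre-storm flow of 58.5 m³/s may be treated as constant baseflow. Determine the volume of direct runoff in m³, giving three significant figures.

V ≈ 1.81 × 10^6 m³

Direct-runoff ordinates (Q − Q_b): 0.0, 199.0, 718.2, 435.1, 263.6, 159.7, 96.7, 58.6, 35.5, 21.5, 13.0, 7.9, 4.8, 0.0 m³/s.
ΣQ_DR = 2014 m³/s.
With Δt = 0.25 h = 900 s, V = ΣQ_DR · Δt = 2014 × 900 = 1.81 × 10^6 m³.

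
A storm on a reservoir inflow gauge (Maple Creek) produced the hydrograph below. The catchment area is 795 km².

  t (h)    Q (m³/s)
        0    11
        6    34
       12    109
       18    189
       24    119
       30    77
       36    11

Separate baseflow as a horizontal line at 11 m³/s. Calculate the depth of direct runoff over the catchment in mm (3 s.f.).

d ≈ 12.9 mm

Direct runoff: 0.0, 23.0, 98.0, 178.0, 108.0, 66.0, 0.0 m³/s; ΣQ_DR = 473.0 m³/s.
V = ΣQ_DR · Δt = 473.0 × 21600 s = 1.022 × 10^7 m³.
Over A = 795 km², depth = V / A = 12.9 mm.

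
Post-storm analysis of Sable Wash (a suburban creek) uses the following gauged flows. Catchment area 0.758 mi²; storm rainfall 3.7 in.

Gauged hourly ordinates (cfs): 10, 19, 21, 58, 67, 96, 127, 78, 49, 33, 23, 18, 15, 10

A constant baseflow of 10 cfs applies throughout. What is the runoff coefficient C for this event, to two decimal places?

ΣQ_DR = 484.0 cfs; V = ΣQ_DR·Δt = 1.742 × 10^6 ft³.
Runoff depth d = V / A = 0.9894 in.
C = d / P = 0.9894 / 3.7 = 0.27.

C ≈ 0.27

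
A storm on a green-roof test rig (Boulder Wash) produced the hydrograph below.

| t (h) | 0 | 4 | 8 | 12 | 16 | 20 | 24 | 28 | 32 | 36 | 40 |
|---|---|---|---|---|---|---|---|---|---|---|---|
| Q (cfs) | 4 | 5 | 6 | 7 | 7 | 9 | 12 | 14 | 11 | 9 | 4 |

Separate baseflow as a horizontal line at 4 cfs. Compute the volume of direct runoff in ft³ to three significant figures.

Direct-runoff ordinates (Q − Q_b): 0.0, 1.0, 2.0, 3.0, 3.0, 5.0, 8.0, 10.0, 7.0, 5.0, 0.0 cfs.
ΣQ_DR = 44.00 cfs.
With Δt = 4 h = 14400 s, V = ΣQ_DR · Δt = 44.00 × 14400 = 6.34 × 10^5 ft³.

V ≈ 6.34 × 10^5 ft³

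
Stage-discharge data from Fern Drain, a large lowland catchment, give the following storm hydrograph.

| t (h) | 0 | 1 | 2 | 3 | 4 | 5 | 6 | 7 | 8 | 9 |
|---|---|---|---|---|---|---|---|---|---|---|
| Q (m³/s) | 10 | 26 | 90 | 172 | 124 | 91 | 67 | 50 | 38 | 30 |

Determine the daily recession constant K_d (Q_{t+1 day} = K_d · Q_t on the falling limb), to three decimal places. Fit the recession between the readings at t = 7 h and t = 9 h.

K_d ≈ 0.002

Between t = 7 h and t = 9 h the flow falls from 50 to 30 m³/s over 2×1 h = 2 h.
Per-interval ratio K = (30/50)^(1/2) = 0.7746; K_d = K^(24/1) = 0.002.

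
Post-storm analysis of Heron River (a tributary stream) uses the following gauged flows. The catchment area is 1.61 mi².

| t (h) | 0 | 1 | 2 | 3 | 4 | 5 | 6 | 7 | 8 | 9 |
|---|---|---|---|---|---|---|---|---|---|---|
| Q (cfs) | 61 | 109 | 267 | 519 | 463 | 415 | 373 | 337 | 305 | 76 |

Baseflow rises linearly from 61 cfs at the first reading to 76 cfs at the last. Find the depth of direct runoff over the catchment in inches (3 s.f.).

Direct runoff: 0.00, 46.33, 202.67, 453.00, 395.33, 345.67, 302.00, 264.33, 230.67, 0.00 cfs; ΣQ_DR = 2240 cfs.
V = ΣQ_DR · Δt = 2240 × 3600 s = 8.064 × 10^6 ft³.
Over A = 1.61 mi², depth = V / A = 2.16 in.

d ≈ 2.16 in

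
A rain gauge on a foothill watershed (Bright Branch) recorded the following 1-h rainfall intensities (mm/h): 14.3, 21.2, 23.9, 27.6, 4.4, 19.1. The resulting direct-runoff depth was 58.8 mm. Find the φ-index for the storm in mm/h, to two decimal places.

Only the 5 blocks with intensity above φ contribute runoff: 14.3, 21.2, 23.9, 27.6, 19.1 mm/h.
Σ(I−φ)·Δt = d  ⇒  (14.3+21.2+23.9+27.6+19.1 − 5φ)·1 = 58.8
φ = (106.1 − 58.8/1) / 5 = 9.46 mm/h.

φ ≈ 9.46 mm/h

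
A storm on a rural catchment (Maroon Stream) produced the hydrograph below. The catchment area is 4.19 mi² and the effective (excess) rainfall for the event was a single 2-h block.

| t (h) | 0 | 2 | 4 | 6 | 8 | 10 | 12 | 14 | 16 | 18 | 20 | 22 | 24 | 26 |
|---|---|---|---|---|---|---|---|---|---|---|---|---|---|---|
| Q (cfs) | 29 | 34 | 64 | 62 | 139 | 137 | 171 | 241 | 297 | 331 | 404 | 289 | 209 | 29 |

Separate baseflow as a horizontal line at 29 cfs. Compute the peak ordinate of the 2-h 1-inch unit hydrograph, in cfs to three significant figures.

Direct runoff: 0.0, 5.0, 35.0, 33.0, 110.0, 108.0, 142.0, 212.0, 268.0, 302.0, 375.0, 260.0, 180.0, 0.0 cfs; ΣQ_DR = 2030 cfs, peak = 375.0 cfs.
Runoff depth d = ΣQ_DR·Δt / A = 2030 × 7200 / (4.19 mi²) = 1.502 in.
The 1-inch UH is the DRH scaled by (1 in)/d, so U_p = 375.0 × 1/1.502 = 250 cfs.

U_p ≈ 250 cfs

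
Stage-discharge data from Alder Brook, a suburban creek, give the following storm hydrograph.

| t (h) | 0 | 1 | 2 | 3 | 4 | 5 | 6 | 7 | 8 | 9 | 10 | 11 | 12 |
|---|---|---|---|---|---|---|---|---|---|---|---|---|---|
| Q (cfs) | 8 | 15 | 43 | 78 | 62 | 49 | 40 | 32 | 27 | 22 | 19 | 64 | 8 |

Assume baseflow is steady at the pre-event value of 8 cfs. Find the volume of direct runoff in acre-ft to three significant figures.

V ≈ 30.0 acre-ft

Direct-runoff ordinates (Q − Q_b): 0.0, 7.0, 35.0, 70.0, 54.0, 41.0, 32.0, 24.0, 19.0, 14.0, 11.0, 56.0, 0.0 cfs.
ΣQ_DR = 363.0 cfs.
With Δt = 1 h = 3600 s, V = ΣQ_DR · Δt = 363.0 × 3600 = 1.31 × 10^6 ft³ = 30.0 acre-ft.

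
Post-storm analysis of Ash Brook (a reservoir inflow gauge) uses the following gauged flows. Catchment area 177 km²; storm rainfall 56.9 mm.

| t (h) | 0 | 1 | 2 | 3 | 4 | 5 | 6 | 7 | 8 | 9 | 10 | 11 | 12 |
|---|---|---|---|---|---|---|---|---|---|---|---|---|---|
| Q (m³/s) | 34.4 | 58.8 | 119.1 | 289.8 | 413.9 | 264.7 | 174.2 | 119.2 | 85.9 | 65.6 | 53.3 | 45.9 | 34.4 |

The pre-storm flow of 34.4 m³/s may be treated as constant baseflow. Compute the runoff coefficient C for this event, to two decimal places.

C ≈ 0.47

ΣQ_DR = 1312 m³/s; V = ΣQ_DR·Δt = 4.723 × 10^6 m³.
Runoff depth d = V / A = 26.68 mm.
C = d / P = 26.68 / 56.9 = 0.47.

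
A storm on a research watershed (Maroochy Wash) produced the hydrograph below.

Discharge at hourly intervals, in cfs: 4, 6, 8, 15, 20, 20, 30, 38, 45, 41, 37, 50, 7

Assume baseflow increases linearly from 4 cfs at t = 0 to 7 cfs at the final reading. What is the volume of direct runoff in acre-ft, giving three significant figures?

V ≈ 20.6 acre-ft

Direct-runoff ordinates (Q − Q_b): 0.00, 1.75, 3.50, 10.25, 15.00, 14.75, 24.50, 32.25, 39.00, 34.75, 30.50, 43.25, 0.00 cfs.
ΣQ_DR = 249.5 cfs.
With Δt = 1 h = 3600 s, V = ΣQ_DR · Δt = 249.5 × 3600 = 8.98 × 10^5 ft³ = 20.6 acre-ft.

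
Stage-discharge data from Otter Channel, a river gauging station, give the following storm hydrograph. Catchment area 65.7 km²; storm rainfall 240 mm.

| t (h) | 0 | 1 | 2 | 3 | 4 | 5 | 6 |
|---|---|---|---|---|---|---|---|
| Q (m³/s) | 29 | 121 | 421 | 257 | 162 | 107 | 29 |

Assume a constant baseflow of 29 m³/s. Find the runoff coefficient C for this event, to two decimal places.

ΣQ_DR = 923.0 m³/s; V = ΣQ_DR·Δt = 3.323 × 10^6 m³.
Runoff depth d = V / A = 50.58 mm.
C = d / P = 50.58 / 240 = 0.21.

C ≈ 0.21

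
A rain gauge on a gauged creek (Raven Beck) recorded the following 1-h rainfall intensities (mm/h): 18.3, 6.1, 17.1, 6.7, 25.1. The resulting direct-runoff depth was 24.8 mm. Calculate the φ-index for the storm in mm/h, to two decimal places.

Only the 3 blocks with intensity above φ contribute runoff: 18.3, 17.1, 25.1 mm/h.
Σ(I−φ)·Δt = d  ⇒  (18.3+17.1+25.1 − 3φ)·1 = 24.8
φ = (60.50 − 24.8/1) / 3 = 11.90 mm/h.

φ ≈ 11.90 mm/h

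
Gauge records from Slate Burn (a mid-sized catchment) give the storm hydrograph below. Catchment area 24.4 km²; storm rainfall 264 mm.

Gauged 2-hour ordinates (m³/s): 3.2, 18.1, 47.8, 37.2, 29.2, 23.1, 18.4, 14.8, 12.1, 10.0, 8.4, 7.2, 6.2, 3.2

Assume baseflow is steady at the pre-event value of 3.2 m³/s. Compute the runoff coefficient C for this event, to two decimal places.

C ≈ 0.22

ΣQ_DR = 194.1 m³/s; V = ΣQ_DR·Δt = 1.398 × 10^6 m³.
Runoff depth d = V / A = 57.28 mm.
C = d / P = 57.28 / 264 = 0.22.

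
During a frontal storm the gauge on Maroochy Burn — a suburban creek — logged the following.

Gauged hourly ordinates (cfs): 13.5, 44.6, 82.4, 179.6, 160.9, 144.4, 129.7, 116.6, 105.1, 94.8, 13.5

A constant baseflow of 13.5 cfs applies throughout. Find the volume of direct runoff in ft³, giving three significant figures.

Direct-runoff ordinates (Q − Q_b): 0.0, 31.1, 68.9, 166.1, 147.4, 130.9, 116.2, 103.1, 91.6, 81.3, 0.0 cfs.
ΣQ_DR = 936.6 cfs.
With Δt = 1 h = 3600 s, V = ΣQ_DR · Δt = 936.6 × 3600 = 3.37 × 10^6 ft³.

V ≈ 3.37 × 10^6 ft³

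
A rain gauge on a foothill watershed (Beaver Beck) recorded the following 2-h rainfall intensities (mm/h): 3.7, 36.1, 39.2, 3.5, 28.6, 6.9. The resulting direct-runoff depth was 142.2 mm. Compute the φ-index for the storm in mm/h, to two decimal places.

Only the 3 blocks with intensity above φ contribute runoff: 36.1, 39.2, 28.6 mm/h.
Σ(I−φ)·Δt = d  ⇒  (36.1+39.2+28.6 − 3φ)·2 = 142.2
φ = (103.9 − 142.2/2) / 3 = 10.93 mm/h.

φ ≈ 10.93 mm/h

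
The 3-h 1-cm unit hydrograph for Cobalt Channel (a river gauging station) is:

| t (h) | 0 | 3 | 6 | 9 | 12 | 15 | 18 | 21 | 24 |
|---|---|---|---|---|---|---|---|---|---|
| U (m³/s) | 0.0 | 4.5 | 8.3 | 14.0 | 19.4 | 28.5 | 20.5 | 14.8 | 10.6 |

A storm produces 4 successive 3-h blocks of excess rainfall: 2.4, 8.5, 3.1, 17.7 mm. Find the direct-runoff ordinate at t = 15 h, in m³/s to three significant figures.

Q ≈ 42.4 m³/s

By discrete convolution, Q_j = Σ (P_i / 10 mm) · U_{j−i}.
At t = 15 h (j=5): Q = (2.4/10)·28.5 + (8.5/10)·19.4 + (3.1/10)·14.0 + (17.7/10)·8.3 = 42.4 m³/s.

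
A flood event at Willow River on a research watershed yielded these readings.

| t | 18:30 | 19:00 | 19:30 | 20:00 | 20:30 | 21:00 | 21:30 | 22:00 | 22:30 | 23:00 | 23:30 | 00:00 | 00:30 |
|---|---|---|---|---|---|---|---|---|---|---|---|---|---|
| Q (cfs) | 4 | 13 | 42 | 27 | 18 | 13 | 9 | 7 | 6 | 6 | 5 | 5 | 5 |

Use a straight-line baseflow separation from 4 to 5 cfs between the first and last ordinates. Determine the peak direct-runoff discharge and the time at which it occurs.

Q_p = 37.83 cfs at t = 19:30

Subtracting baseflow gives direct-runoff ordinates: 0.00, 8.92, 37.83, 22.75, 13.67, 8.58, 4.50, 2.42, 1.33, 1.25, 0.17, 0.08, 0.00 cfs.
The maximum is 37.83 cfs, occurring at the reading for t = 19:30.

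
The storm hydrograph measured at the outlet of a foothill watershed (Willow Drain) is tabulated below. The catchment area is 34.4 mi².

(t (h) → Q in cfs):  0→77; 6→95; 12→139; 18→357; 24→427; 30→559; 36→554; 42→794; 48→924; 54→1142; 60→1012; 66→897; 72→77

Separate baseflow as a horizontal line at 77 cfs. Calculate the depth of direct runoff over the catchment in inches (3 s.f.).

d ≈ 1.64 in

Direct runoff: 0.0, 18.0, 62.0, 280.0, 350.0, 482.0, 477.0, 717.0, 847.0, 1065.0, 935.0, 820.0, 0.0 cfs; ΣQ_DR = 6053 cfs.
V = ΣQ_DR · Δt = 6053 × 21600 s = 1.307 × 10^8 ft³.
Over A = 34.4 mi², depth = V / A = 1.64 in.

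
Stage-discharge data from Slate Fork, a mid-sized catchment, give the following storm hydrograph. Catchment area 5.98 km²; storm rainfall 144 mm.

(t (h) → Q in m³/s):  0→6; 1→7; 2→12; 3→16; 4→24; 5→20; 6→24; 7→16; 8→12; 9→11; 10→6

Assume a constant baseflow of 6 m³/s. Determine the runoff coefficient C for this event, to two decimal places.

ΣQ_DR = 88.00 m³/s; V = ΣQ_DR·Δt = 3.168 × 10^5 m³.
Runoff depth d = V / A = 52.98 mm.
C = d / P = 52.98 / 144 = 0.37.

C ≈ 0.37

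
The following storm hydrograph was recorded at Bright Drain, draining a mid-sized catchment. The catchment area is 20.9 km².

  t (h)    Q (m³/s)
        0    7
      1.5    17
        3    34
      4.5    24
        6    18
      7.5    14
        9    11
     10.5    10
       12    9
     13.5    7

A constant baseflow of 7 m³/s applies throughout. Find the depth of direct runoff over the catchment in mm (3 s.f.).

Direct runoff: 0.0, 10.0, 27.0, 17.0, 11.0, 7.0, 4.0, 3.0, 2.0, 0.0 m³/s; ΣQ_DR = 81.00 m³/s.
V = ΣQ_DR · Δt = 81.00 × 5400 s = 4.374 × 10^5 m³.
Over A = 20.9 km², depth = V / A = 20.9 mm.

d ≈ 20.9 mm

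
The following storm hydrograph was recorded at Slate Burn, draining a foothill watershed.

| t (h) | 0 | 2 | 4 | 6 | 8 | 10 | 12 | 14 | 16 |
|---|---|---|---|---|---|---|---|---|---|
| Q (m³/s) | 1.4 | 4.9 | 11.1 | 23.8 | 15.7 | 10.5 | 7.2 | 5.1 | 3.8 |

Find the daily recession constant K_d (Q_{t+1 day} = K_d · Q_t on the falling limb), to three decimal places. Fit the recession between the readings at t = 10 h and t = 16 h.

Between t = 10 h and t = 16 h the flow falls from 10.5 to 3.8 m³/s over 3×2 h = 6 h.
Per-interval ratio K = (3.8/10.5)^(1/3) = 0.7126; K_d = K^(24/2) = 0.017.

K_d ≈ 0.017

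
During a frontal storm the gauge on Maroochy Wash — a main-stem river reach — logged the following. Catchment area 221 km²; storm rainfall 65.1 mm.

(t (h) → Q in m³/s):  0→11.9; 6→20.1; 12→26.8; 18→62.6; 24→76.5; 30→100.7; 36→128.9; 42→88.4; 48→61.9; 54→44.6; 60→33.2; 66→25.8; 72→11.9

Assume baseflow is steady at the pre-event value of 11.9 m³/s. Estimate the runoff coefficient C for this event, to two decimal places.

C ≈ 0.81

ΣQ_DR = 538.6 m³/s; V = ΣQ_DR·Δt = 1.163 × 10^7 m³.
Runoff depth d = V / A = 52.64 mm.
C = d / P = 52.64 / 65.1 = 0.81.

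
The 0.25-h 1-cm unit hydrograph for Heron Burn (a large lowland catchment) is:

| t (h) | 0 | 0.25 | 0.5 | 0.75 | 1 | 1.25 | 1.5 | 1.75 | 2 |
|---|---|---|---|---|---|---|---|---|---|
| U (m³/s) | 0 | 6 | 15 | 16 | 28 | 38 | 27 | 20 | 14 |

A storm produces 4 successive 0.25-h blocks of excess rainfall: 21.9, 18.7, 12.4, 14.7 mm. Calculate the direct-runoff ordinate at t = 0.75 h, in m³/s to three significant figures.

By discrete convolution, Q_j = Σ (P_i / 10 mm) · U_{j−i}.
At t = 0.75 h (j=3): Q = (21.9/10)·16 + (18.7/10)·15 + (12.4/10)·6 + (14.7/10)·0 = 70.5 m³/s.

Q ≈ 70.5 m³/s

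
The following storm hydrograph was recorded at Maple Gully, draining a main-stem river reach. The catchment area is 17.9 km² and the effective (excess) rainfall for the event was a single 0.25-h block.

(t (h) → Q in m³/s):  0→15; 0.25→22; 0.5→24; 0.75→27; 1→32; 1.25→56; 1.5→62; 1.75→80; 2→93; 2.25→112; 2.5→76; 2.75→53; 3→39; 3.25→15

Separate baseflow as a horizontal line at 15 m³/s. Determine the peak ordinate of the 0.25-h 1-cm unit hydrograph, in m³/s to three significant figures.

Direct runoff: 0.0, 7.0, 9.0, 12.0, 17.0, 41.0, 47.0, 65.0, 78.0, 97.0, 61.0, 38.0, 24.0, 0.0 m³/s; ΣQ_DR = 496.0 m³/s, peak = 97.0 m³/s.
Runoff depth d = ΣQ_DR·Δt / A = 496.0 × 900 / (17.9 km²) = 24.94 mm.
The 1-cm UH is the DRH scaled by (10 mm)/d, so U_p = 97.0 × 10/24.94 = 38.9 m³/s.

U_p ≈ 38.9 m³/s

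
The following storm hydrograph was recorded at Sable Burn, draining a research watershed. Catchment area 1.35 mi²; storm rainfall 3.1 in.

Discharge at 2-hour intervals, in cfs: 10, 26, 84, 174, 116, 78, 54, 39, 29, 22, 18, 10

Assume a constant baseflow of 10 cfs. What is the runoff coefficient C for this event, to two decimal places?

C ≈ 0.40

ΣQ_DR = 540.0 cfs; V = ΣQ_DR·Δt = 3.888 × 10^6 ft³.
Runoff depth d = V / A = 1.240 in.
C = d / P = 1.240 / 3.1 = 0.40.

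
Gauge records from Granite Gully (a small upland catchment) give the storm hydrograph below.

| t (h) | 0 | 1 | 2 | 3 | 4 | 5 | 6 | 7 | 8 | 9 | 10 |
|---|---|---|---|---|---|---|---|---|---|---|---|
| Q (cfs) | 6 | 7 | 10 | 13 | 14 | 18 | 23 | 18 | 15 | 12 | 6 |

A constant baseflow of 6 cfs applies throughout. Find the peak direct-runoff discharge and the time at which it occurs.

Subtracting baseflow gives direct-runoff ordinates: 0.0, 1.0, 4.0, 7.0, 8.0, 12.0, 17.0, 12.0, 9.0, 6.0, 0.0 cfs.
The maximum is 17.0 cfs, occurring at the reading for t = 6 h.

Q_p = 17.0 cfs at t = 6 h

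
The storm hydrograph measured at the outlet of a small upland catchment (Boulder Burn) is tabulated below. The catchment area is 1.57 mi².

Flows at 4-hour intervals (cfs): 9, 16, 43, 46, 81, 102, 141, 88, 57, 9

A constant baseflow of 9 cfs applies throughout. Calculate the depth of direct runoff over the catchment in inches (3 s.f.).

Direct runoff: 0.0, 7.0, 34.0, 37.0, 72.0, 93.0, 132.0, 79.0, 48.0, 0.0 cfs; ΣQ_DR = 502.0 cfs.
V = ΣQ_DR · Δt = 502.0 × 14400 s = 7.229 × 10^6 ft³.
Over A = 1.57 mi², depth = V / A = 1.98 in.

d ≈ 1.98 in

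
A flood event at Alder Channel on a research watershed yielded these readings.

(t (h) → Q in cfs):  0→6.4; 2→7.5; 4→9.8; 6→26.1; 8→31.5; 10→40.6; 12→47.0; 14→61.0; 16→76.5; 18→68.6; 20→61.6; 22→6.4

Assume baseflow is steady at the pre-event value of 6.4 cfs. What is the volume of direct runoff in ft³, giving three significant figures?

Direct-runoff ordinates (Q − Q_b): 0.0, 1.1, 3.4, 19.7, 25.1, 34.2, 40.6, 54.6, 70.1, 62.2, 55.2, 0.0 cfs.
ΣQ_DR = 366.2 cfs.
With Δt = 2 h = 7200 s, V = ΣQ_DR · Δt = 366.2 × 7200 = 2.64 × 10^6 ft³.

V ≈ 2.64 × 10^6 ft³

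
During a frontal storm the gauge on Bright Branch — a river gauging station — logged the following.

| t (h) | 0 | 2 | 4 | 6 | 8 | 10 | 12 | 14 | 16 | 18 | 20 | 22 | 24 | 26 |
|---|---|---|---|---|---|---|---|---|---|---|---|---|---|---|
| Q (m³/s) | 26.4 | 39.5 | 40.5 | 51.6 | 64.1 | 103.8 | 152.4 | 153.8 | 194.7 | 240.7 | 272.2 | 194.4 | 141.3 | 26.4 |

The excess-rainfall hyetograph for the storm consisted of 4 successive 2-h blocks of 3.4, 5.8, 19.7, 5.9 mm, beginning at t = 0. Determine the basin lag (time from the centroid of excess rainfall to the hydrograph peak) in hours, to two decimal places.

t_L ≈ 15.39 h

Centroid of excess rainfall: t_c = Σ P_i·t̄_i / ΣP_i = 4.6149 h (block centres at 1, 3, 5, 7 h).
Hydrograph peak occurs at t = 20 h, so basin lag t_L = 20 − 4.6149 = 15.39 h.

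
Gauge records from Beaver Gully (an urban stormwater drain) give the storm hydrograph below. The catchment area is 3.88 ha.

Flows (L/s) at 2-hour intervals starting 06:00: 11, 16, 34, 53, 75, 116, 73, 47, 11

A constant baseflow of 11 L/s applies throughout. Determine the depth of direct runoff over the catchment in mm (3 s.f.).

Direct runoff: 0.0, 5.0, 23.0, 42.0, 64.0, 105.0, 62.0, 36.0, 0.0 L/s; ΣQ_DR = 337.0 L/s.
V = ΣQ_DR · Δt = 337.0 × 7200 s = 2.426 × 10^6 L.
Over A = 3.88 ha, depth = V / A = 62.5 mm.

d ≈ 62.5 mm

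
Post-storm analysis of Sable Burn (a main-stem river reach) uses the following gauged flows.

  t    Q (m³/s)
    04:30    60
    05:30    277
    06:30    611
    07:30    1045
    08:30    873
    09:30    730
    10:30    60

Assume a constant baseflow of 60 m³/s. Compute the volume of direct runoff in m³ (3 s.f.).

V ≈ 1.16 × 10^7 m³

Direct-runoff ordinates (Q − Q_b): 0.0, 217.0, 551.0, 985.0, 813.0, 670.0, 0.0 m³/s.
ΣQ_DR = 3236 m³/s.
With Δt = 1 h = 3600 s, V = ΣQ_DR · Δt = 3236 × 3600 = 1.16 × 10^7 m³.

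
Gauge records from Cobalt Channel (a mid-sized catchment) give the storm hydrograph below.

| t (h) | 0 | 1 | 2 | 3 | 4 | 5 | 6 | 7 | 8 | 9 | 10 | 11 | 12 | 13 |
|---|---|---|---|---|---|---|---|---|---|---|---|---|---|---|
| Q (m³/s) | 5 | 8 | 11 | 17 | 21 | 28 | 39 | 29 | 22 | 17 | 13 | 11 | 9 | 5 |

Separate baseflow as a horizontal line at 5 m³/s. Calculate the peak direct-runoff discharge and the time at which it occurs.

Q_p = 34.0 m³/s at t = 6 h

Subtracting baseflow gives direct-runoff ordinates: 0.0, 3.0, 6.0, 12.0, 16.0, 23.0, 34.0, 24.0, 17.0, 12.0, 8.0, 6.0, 4.0, 0.0 m³/s.
The maximum is 34.0 m³/s, occurring at the reading for t = 6 h.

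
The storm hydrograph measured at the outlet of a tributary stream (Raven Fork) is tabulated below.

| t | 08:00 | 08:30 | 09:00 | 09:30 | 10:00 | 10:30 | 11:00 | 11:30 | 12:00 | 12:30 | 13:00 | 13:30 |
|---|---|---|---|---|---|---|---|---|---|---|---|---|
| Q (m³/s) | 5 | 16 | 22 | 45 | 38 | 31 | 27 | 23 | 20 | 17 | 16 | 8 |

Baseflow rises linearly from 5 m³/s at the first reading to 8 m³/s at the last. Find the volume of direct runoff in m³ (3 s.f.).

V ≈ 3.42 × 10^5 m³

Direct-runoff ordinates (Q − Q_b): 0.00, 10.73, 16.45, 39.18, 31.91, 24.64, 20.36, 16.09, 12.82, 9.55, 8.27, 0.00 m³/s.
ΣQ_DR = 190.0 m³/s.
With Δt = 0.5 h = 1800 s, V = ΣQ_DR · Δt = 190.0 × 1800 = 3.42 × 10^5 m³.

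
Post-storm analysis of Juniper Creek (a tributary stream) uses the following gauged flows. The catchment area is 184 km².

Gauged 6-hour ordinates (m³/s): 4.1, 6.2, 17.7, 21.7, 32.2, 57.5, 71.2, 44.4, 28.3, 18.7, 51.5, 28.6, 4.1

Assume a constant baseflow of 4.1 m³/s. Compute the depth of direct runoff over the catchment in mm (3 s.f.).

d ≈ 39.1 mm

Direct runoff: 0.0, 2.1, 13.6, 17.6, 28.1, 53.4, 67.1, 40.3, 24.2, 14.6, 47.4, 24.5, 0.0 m³/s; ΣQ_DR = 332.9 m³/s.
V = ΣQ_DR · Δt = 332.9 × 21600 s = 7.191 × 10^6 m³.
Over A = 184 km², depth = V / A = 39.1 mm.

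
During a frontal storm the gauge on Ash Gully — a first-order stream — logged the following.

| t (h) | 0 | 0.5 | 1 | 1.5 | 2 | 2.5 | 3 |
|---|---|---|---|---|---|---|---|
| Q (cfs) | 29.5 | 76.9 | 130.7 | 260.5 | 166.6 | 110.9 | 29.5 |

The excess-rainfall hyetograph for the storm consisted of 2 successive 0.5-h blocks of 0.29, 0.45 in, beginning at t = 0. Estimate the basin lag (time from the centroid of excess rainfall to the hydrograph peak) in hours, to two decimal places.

Centroid of excess rainfall: t_c = Σ P_i·t̄_i / ΣP_i = 0.5541 h (block centres at 0.25, 0.75 h).
Hydrograph peak occurs at t = 1.5 h, so basin lag t_L = 1.5 − 0.5541 = 0.95 h.

t_L ≈ 0.95 h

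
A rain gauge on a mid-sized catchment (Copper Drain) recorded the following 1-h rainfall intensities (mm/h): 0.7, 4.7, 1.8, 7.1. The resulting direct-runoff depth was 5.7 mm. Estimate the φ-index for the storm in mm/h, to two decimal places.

Only the 2 blocks with intensity above φ contribute runoff: 4.7, 7.1 mm/h.
Σ(I−φ)·Δt = d  ⇒  (4.7+7.1 − 2φ)·1 = 5.7
φ = (11.80 − 5.7/1) / 2 = 3.05 mm/h.

φ ≈ 3.05 mm/h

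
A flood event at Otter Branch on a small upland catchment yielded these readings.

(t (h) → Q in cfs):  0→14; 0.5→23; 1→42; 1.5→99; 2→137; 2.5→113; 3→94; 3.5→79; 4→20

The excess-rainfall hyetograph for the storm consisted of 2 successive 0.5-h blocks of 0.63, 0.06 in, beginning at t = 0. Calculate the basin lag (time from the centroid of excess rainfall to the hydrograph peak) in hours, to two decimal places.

Centroid of excess rainfall: t_c = Σ P_i·t̄_i / ΣP_i = 0.2935 h (block centres at 0.25, 0.75 h).
Hydrograph peak occurs at t = 2 h, so basin lag t_L = 2 − 0.2935 = 1.71 h.

t_L ≈ 1.71 h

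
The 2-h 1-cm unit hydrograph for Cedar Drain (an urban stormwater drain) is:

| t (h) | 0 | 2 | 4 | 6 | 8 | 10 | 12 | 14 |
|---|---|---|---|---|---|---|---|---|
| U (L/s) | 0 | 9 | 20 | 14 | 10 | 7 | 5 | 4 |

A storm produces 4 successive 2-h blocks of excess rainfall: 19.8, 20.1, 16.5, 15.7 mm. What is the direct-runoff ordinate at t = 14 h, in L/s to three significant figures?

Q ≈ 45.2 L/s

By discrete convolution, Q_j = Σ (P_i / 10 mm) · U_{j−i}.
At t = 14 h (j=7): Q = (19.8/10)·4 + (20.1/10)·5 + (16.5/10)·7 + (15.7/10)·10 = 45.2 L/s.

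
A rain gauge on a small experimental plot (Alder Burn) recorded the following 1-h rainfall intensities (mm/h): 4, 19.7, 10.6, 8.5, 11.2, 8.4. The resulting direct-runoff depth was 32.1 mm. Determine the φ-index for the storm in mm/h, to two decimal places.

Only the 5 blocks with intensity above φ contribute runoff: 19.7, 10.6, 8.5, 11.2, 8.4 mm/h.
Σ(I−φ)·Δt = d  ⇒  (19.7+10.6+8.5+11.2+8.4 − 5φ)·1 = 32.1
φ = (58.40 − 32.1/1) / 5 = 5.26 mm/h.

φ ≈ 5.26 mm/h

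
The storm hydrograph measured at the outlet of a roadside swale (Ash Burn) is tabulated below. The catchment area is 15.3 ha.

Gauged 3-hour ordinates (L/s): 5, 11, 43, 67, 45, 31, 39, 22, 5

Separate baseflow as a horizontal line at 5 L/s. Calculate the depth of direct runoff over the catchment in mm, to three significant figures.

d ≈ 15.7 mm

Direct runoff: 0.0, 6.0, 38.0, 62.0, 40.0, 26.0, 34.0, 17.0, 0.0 L/s; ΣQ_DR = 223.0 L/s.
V = ΣQ_DR · Δt = 223.0 × 10800 s = 2.408 × 10^6 L.
Over A = 15.3 ha, depth = V / A = 15.7 mm.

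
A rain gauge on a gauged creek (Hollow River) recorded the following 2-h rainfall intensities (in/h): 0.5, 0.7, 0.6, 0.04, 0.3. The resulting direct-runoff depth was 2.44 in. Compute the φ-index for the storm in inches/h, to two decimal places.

φ ≈ 0.22 in/h

Only the 4 blocks with intensity above φ contribute runoff: 0.5, 0.7, 0.6, 0.3 in/h.
Σ(I−φ)·Δt = d  ⇒  (0.5+0.7+0.6+0.3 − 4φ)·2 = 2.44
φ = (2.100 − 2.44/2) / 4 = 0.22 in/h.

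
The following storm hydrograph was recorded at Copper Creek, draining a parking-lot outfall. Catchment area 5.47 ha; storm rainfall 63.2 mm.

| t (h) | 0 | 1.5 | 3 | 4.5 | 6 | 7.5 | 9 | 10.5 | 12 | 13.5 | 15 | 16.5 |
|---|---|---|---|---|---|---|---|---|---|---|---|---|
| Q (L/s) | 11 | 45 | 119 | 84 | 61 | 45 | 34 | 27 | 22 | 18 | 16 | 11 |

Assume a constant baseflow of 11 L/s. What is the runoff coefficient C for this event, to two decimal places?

C ≈ 0.56

ΣQ_DR = 361.0 L/s; V = ΣQ_DR·Δt = 1.949 × 10^6 L.
Runoff depth d = V / A = 35.64 mm.
C = d / P = 35.64 / 63.2 = 0.56.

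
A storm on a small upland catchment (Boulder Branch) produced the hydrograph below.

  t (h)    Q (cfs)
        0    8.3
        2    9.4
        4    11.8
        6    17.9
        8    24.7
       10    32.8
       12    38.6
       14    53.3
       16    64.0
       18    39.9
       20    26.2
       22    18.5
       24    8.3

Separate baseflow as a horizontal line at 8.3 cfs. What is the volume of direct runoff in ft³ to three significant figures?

V ≈ 1.77 × 10^6 ft³

Direct-runoff ordinates (Q − Q_b): 0.0, 1.1, 3.5, 9.6, 16.4, 24.5, 30.3, 45.0, 55.7, 31.6, 17.9, 10.2, 0.0 cfs.
ΣQ_DR = 245.8 cfs.
With Δt = 2 h = 7200 s, V = ΣQ_DR · Δt = 245.8 × 7200 = 1.77 × 10^6 ft³.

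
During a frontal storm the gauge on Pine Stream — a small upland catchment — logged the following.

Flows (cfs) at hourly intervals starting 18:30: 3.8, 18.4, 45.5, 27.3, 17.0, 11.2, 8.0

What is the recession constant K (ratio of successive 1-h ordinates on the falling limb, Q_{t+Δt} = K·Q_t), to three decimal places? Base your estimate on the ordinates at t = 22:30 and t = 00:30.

Using the recession-limb readings at t = 22:30 and t = 00:30: Q falls from 17.0 to 8.0 cfs over 2 intervals.
K = (Q₂/Q₁)^(1/2) = (8.0/17.0)^(1/2) = 0.686.

K ≈ 0.686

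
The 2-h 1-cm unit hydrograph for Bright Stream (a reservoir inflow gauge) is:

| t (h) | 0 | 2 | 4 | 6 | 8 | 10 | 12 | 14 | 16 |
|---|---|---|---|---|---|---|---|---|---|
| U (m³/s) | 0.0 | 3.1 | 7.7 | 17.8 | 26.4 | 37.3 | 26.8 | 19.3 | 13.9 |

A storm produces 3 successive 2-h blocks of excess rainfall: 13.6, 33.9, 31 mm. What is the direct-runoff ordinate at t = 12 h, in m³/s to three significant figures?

Q ≈ 245 m³/s

By discrete convolution, Q_j = Σ (P_i / 10 mm) · U_{j−i}.
At t = 12 h (j=6): Q = (13.6/10)·26.8 + (33.9/10)·37.3 + (31/10)·26.4 = 245 m³/s.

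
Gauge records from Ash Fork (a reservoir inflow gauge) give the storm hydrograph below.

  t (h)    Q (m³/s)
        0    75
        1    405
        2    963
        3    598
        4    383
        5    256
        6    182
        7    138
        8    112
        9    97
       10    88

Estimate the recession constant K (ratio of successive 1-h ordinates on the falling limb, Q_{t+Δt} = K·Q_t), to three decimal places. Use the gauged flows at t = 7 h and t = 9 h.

Using the recession-limb readings at t = 7 h and t = 9 h: Q falls from 138 to 97 m³/s over 2 intervals.
K = (Q₂/Q₁)^(1/2) = (97/138)^(1/2) = 0.838.

K ≈ 0.838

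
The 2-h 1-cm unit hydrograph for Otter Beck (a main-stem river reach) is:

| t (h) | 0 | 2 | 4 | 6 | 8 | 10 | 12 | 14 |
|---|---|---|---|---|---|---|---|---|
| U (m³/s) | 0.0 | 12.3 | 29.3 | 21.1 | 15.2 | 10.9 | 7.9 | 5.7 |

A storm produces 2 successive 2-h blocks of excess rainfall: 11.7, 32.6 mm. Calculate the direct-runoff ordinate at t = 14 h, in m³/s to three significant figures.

Q ≈ 32.4 m³/s

By discrete convolution, Q_j = Σ (P_i / 10 mm) · U_{j−i}.
At t = 14 h (j=7): Q = (11.7/10)·5.7 + (32.6/10)·7.9 = 32.4 m³/s.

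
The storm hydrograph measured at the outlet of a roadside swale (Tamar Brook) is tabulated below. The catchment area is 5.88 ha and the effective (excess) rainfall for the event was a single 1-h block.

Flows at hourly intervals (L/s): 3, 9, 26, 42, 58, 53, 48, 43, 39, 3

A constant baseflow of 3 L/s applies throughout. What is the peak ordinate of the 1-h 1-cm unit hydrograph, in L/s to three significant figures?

Direct runoff: 0.0, 6.0, 23.0, 39.0, 55.0, 50.0, 45.0, 40.0, 36.0, 0.0 L/s; ΣQ_DR = 294.0 L/s, peak = 55.0 L/s.
Runoff depth d = ΣQ_DR·Δt / A = 294.0 × 3600 / (5.88 ha) = 18.00 mm.
The 1-cm UH is the DRH scaled by (10 mm)/d, so U_p = 55.0 × 10/18.00 = 30.6 L/s.

U_p ≈ 30.6 L/s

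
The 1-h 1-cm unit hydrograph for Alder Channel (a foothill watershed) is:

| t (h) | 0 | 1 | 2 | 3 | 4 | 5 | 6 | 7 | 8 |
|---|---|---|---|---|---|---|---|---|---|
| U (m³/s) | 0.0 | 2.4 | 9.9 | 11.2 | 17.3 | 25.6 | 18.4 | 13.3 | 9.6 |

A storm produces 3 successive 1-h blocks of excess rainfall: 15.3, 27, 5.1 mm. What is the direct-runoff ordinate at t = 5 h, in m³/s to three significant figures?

By discrete convolution, Q_j = Σ (P_i / 10 mm) · U_{j−i}.
At t = 5 h (j=5): Q = (15.3/10)·25.6 + (27/10)·17.3 + (5.1/10)·11.2 = 91.6 m³/s.

Q ≈ 91.6 m³/s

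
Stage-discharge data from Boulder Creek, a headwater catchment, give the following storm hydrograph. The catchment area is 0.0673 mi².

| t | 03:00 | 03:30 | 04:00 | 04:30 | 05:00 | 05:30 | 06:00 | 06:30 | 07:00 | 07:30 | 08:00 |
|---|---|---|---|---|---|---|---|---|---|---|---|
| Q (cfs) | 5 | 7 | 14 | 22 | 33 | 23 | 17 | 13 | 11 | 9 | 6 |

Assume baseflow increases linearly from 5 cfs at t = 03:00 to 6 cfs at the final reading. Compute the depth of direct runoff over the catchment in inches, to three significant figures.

d ≈ 1.15 in

Direct runoff: 0.00, 1.90, 8.80, 16.70, 27.60, 17.50, 11.40, 7.30, 5.20, 3.10, 0.00 cfs; ΣQ_DR = 99.50 cfs.
V = ΣQ_DR · Δt = 99.50 × 1800 s = 1.791 × 10^5 ft³.
Over A = 0.0673 mi², depth = V / A = 1.15 in.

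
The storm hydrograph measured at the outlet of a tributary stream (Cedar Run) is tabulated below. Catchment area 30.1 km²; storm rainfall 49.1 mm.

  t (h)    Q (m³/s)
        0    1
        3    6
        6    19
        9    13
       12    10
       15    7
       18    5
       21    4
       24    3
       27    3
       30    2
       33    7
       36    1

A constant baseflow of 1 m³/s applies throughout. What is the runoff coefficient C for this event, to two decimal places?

ΣQ_DR = 68.00 m³/s; V = ΣQ_DR·Δt = 7.344 × 10^5 m³.
Runoff depth d = V / A = 24.40 mm.
C = d / P = 24.40 / 49.1 = 0.50.

C ≈ 0.50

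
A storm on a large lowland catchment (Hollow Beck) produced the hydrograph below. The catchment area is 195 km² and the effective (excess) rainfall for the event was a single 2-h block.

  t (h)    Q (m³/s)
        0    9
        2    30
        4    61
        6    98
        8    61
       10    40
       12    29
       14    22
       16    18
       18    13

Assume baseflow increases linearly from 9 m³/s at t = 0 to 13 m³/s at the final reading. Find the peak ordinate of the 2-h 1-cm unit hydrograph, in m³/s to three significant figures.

U_p ≈ 87.6 m³/s

Direct runoff: 0.00, 20.56, 51.11, 87.67, 50.22, 28.78, 17.33, 9.89, 5.44, 0.00 m³/s; ΣQ_DR = 271.0 m³/s, peak = 87.67 m³/s.
Runoff depth d = ΣQ_DR·Δt / A = 271.0 × 7200 / (195 km²) = 10.01 mm.
The 1-cm UH is the DRH scaled by (10 mm)/d, so U_p = 87.67 × 10/10.01 = 87.6 m³/s.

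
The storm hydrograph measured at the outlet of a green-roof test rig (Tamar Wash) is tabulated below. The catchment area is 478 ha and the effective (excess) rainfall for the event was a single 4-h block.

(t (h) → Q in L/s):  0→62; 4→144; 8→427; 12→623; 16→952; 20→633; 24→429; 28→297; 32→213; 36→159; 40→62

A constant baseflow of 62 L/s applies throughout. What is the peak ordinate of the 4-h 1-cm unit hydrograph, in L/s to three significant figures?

U_p ≈ 890 L/s

Direct runoff: 0.0, 82.0, 365.0, 561.0, 890.0, 571.0, 367.0, 235.0, 151.0, 97.0, 0.0 L/s; ΣQ_DR = 3319 L/s, peak = 890.0 L/s.
Runoff depth d = ΣQ_DR·Δt / A = 3319 × 14400 / (478 ha) = 9.999 mm.
The 1-cm UH is the DRH scaled by (10 mm)/d, so U_p = 890.0 × 10/9.999 = 890 L/s.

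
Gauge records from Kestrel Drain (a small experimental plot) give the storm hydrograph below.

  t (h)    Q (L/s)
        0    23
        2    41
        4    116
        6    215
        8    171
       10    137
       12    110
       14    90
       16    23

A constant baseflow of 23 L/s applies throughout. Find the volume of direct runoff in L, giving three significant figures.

Direct-runoff ordinates (Q − Q_b): 0.0, 18.0, 93.0, 192.0, 148.0, 114.0, 87.0, 67.0, 0.0 L/s.
ΣQ_DR = 719.0 L/s.
With Δt = 2 h = 7200 s, V = ΣQ_DR · Δt = 719.0 × 7200 = 5.18 × 10^6 L.

V ≈ 5.18 × 10^6 L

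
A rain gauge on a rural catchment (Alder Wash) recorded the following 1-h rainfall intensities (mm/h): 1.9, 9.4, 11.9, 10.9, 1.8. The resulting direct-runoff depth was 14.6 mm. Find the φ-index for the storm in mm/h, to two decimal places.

Only the 3 blocks with intensity above φ contribute runoff: 9.4, 11.9, 10.9 mm/h.
Σ(I−φ)·Δt = d  ⇒  (9.4+11.9+10.9 − 3φ)·1 = 14.6
φ = (32.20 − 14.6/1) / 3 = 5.87 mm/h.

φ ≈ 5.87 mm/h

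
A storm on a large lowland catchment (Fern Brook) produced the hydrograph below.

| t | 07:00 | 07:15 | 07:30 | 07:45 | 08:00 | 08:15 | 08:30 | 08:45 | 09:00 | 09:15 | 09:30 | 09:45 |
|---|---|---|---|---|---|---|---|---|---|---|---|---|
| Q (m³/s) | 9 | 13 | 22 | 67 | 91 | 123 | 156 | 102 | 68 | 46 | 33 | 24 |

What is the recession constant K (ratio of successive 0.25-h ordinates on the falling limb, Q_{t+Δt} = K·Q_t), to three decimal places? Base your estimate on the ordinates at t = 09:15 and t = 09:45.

K ≈ 0.722

Using the recession-limb readings at t = 09:15 and t = 09:45: Q falls from 46 to 24 m³/s over 2 intervals.
K = (Q₂/Q₁)^(1/2) = (24/46)^(1/2) = 0.722.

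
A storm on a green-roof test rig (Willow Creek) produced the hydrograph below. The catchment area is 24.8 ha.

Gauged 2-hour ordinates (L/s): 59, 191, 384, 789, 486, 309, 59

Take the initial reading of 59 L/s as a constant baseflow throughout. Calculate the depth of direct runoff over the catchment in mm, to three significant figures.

Direct runoff: 0.0, 132.0, 325.0, 730.0, 427.0, 250.0, 0.0 L/s; ΣQ_DR = 1864 L/s.
V = ΣQ_DR · Δt = 1864 × 7200 s = 1.342 × 10^7 L.
Over A = 24.8 ha, depth = V / A = 54.1 mm.

d ≈ 54.1 mm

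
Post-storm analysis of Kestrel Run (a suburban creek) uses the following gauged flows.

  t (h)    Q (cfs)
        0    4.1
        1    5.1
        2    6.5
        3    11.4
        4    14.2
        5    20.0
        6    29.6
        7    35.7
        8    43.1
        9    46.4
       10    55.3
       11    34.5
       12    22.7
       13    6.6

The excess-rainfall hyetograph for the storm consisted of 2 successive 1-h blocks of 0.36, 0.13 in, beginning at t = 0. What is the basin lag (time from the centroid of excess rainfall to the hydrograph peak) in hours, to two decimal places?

t_L ≈ 9.23 h

Centroid of excess rainfall: t_c = Σ P_i·t̄_i / ΣP_i = 0.7653 h (block centres at 0.5, 1.5 h).
Hydrograph peak occurs at t = 10 h, so basin lag t_L = 10 − 0.7653 = 9.23 h.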